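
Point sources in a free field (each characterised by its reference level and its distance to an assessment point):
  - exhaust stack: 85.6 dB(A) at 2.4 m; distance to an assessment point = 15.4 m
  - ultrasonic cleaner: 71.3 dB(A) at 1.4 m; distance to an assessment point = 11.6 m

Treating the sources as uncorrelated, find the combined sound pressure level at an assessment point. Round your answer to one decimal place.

First find each source's level at the receiver (point-source: −20·log₁₀(r/r_ref)), then combine on an intensity basis.
exhaust stack: 85.6 − 20·log₁₀(15.4/2.4) = 85.6 − 16.15 = 69.45 dB(A).
ultrasonic cleaner: 71.3 − 20·log₁₀(11.6/1.4) = 71.3 − 18.37 = 52.93 dB(A).
Σ 10^(L/10) = 9.015e+06 → L_total = 10·log₁₀(9.015e+06) = 69.55 dB(A).

69.5 dB(A)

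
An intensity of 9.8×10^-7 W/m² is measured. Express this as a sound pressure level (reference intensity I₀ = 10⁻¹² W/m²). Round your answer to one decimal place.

59.9 dB

L = 10·log₁₀(I/I₀) = 10·log₁₀(9.8×10^-7/10⁻¹²) = 10·log₁₀(9.8×10^5).
L = 10·(0.9912 + 5) = 59.91 dB.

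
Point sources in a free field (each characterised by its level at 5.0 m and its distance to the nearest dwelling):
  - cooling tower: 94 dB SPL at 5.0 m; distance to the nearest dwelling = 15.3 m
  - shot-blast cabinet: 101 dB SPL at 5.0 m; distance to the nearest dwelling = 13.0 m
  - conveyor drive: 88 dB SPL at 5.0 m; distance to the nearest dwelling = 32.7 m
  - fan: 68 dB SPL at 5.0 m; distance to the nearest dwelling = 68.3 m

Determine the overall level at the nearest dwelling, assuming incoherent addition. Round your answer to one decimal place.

93.3 dB SPL

Apply inverse-square spreading to bring every level to the receiver, then sum 10^(L/10).
cooling tower: 94 − 20·log₁₀(15.3/5.0) = 94 − 9.71 = 84.29 dB SPL.
shot-blast cabinet: 101 − 20·log₁₀(13.0/5.0) = 101 − 8.30 = 92.70 dB SPL.
conveyor drive: 88 − 20·log₁₀(32.7/5.0) = 88 − 16.31 = 71.69 dB SPL.
fan: 68 − 20·log₁₀(68.3/5.0) = 68 − 22.71 = 45.29 dB SPL.
Σ 10^(L/10) = 2.145e+09 → L_total = 10·log₁₀(2.145e+09) = 93.32 dB SPL.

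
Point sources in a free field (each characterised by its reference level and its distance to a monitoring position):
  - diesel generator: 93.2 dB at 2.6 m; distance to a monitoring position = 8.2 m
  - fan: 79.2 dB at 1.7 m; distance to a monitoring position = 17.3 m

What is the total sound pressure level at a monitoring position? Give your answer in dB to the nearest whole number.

83 dB

Apply inverse-square spreading to bring every level to the receiver, then sum 10^(L/10).
diesel generator: 93.2 − 20·log₁₀(8.2/2.6) = 93.2 − 9.98 = 83.22 dB.
fan: 79.2 − 20·log₁₀(17.3/1.7) = 79.2 − 20.15 = 59.05 dB.
Σ 10^(L/10) = 2.109e+08 → L_total = 10·log₁₀(2.109e+08) = 83.24 dB.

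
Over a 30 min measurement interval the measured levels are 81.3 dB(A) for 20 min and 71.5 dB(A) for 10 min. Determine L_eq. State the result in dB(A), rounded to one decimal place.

79.8 dB(A)

The energy average is taken in the linear domain: L_eq = 10·log₁₀[(Σ tᵢ·10^(Lᵢ/10))/T], T = 30 min.
Σ tᵢ·10^(Lᵢ/10) = 20·10^(81.3/10) + 10·10^(71.5/10) = 2.839e+09.
L_eq = 10·log₁₀(2.839e+09/30) = 79.76 dB(A).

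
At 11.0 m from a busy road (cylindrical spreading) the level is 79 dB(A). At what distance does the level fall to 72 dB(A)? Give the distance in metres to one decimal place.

55.1 m

Line-source spreading drops the level by 10·log₁₀(r₂/r₁); inverting, r₂/r₁ = 10^(ΔL/10).
r₂ = 11.0·10^((79−72)/10) = 11.0·10^(7.0/10) = 55.13 m.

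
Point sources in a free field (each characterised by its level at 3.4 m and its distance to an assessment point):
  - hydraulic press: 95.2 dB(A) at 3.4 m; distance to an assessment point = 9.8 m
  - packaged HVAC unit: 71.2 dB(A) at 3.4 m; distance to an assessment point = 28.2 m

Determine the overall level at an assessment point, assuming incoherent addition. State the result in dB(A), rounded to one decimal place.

First find each source's level at the receiver (point-source: −20·log₁₀(r/r_ref)), then combine on an intensity basis.
hydraulic press: 95.2 − 20·log₁₀(9.8/3.4) = 95.2 − 9.19 = 86.01 dB(A).
packaged HVAC unit: 71.2 − 20·log₁₀(28.2/3.4) = 71.2 − 18.38 = 52.82 dB(A).
Σ 10^(L/10) = 3.988e+08 → L_total = 10·log₁₀(3.988e+08) = 86.01 dB(A).

86.0 dB(A)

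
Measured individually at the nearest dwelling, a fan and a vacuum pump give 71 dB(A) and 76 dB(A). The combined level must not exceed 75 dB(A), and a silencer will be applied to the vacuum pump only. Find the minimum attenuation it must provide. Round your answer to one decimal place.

Everything except the vacuum pump sums to 10^(71/10) = 1.259e+07 in linear terms, 71.00 dB(A).
To meet 75 dB(A) overall, the treated vacuum pump may contribute at most 10^(75/10) − 1.259e+07 = 1.903e+07, i.e. 72.80 dB(A).
Required insertion loss = 76 − 72.80 = 3.20 dB.

3.2 dB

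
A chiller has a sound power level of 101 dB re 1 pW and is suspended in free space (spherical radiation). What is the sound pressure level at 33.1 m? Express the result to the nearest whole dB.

Free-field spherical radiation: L_p = L_w − 10·log₁₀(4π·r²), r = 33.1 m.
4π·r² = 1.377e+04 m², 10·log₁₀ of that is 41.389 dB.
L_p = 101 − 41.389 = 59.61 dB.

60 dB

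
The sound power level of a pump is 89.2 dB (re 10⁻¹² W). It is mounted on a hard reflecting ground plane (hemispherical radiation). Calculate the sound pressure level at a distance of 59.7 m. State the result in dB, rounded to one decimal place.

Free-field hemispherical radiation: L_p = L_w − 10·log₁₀(2π·r²), r = 59.7 m.
2π·r² = 2.239e+04 m², 10·log₁₀ of that is 43.501 dB.
L_p = 89.2 − 43.501 = 45.70 dB.

45.7 dB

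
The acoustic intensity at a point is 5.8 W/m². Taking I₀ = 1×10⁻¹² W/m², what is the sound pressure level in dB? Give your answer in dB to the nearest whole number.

I/I₀ = 5.8/10⁻¹² = 5.8×10^12, and L = 10·log₁₀(I/I₀).
L = 10·(0.7634 + 12) = 127.63 dB.

128 dB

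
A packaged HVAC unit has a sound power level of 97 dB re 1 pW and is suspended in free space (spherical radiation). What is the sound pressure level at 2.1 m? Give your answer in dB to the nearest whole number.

80 dB

L_p = L_w − 10·log₁₀(4π·r²) with r = 2.1 m.
4π·r² = 55.42 m², 10·log₁₀ of that is 17.436 dB.
L_p = 97 − 17.436 = 79.56 dB.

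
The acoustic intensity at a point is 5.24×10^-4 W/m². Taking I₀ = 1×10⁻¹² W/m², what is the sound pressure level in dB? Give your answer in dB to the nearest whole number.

87 dB

L = 10·log₁₀(I/I₀) = 10·log₁₀(5.24×10^-4/10⁻¹²) = 10·log₁₀(5.24×10^8).
L = 10·(0.7193 + 8) = 87.19 dB.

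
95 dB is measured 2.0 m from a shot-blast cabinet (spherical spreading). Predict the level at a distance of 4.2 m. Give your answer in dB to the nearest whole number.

Spherical spreading from a point source gives a 20·log₁₀(r₂/r₁) drop.
L₂ = 95 − 20·log₁₀(4.2/2.0) = 95 − 6.444 = 88.56 dB.

89 dB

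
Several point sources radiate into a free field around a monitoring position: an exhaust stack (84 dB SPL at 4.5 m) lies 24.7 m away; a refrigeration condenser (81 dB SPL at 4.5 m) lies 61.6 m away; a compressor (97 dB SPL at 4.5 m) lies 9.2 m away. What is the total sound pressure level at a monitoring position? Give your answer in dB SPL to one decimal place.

Apply inverse-square spreading to bring every level to the receiver, then sum 10^(L/10).
exhaust stack: 84 − 20·log₁₀(24.7/4.5) = 84 − 14.79 = 69.21 dB SPL.
refrigeration condenser: 81 − 20·log₁₀(61.6/4.5) = 81 − 22.73 = 58.27 dB SPL.
compressor: 97 − 20·log₁₀(9.2/4.5) = 97 − 6.21 = 90.79 dB SPL.
Σ 10^(L/10) = 1.208e+09 → L_total = 10·log₁₀(1.208e+09) = 90.82 dB SPL.

90.8 dB SPL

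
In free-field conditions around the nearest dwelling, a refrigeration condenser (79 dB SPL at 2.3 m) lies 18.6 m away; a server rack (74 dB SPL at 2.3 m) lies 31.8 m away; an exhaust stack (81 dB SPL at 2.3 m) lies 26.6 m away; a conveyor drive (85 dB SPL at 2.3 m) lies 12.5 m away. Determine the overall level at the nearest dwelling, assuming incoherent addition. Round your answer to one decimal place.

71.1 dB SPL

Propagate each source to the receiver with L = L_ref − 20·log₁₀(r/r_ref), then add intensities.
refrigeration condenser: 79 − 20·log₁₀(18.6/2.3) = 79 − 18.16 = 60.84 dB SPL.
server rack: 74 − 20·log₁₀(31.8/2.3) = 74 − 22.81 = 51.19 dB SPL.
exhaust stack: 81 − 20·log₁₀(26.6/2.3) = 81 − 21.26 = 59.74 dB SPL.
conveyor drive: 85 − 20·log₁₀(12.5/2.3) = 85 − 14.70 = 70.30 dB SPL.
Σ 10^(L/10) = 1.299e+07 → L_total = 10·log₁₀(1.299e+07) = 71.14 dB SPL.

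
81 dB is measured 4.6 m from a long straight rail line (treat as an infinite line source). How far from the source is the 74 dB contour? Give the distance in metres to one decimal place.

23.1 m

Line-source spreading drops the level by 10·log₁₀(r₂/r₁); inverting, r₂/r₁ = 10^(ΔL/10).
r₂ = 4.6·10^((81−74)/10) = 4.6·10^(7.0/10) = 23.05 m.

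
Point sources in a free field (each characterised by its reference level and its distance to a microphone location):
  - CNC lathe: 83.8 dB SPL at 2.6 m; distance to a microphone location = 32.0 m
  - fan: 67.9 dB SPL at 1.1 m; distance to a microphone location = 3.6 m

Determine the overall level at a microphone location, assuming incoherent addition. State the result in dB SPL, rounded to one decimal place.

63.3 dB SPL

First find each source's level at the receiver (point-source: −20·log₁₀(r/r_ref)), then combine on an intensity basis.
CNC lathe: 83.8 − 20·log₁₀(32.0/2.6) = 83.8 − 21.80 = 62.00 dB SPL.
fan: 67.9 − 20·log₁₀(3.6/1.1) = 67.9 − 10.30 = 57.60 dB SPL.
Σ 10^(L/10) = 2.159e+06 → L_total = 10·log₁₀(2.159e+06) = 63.34 dB SPL.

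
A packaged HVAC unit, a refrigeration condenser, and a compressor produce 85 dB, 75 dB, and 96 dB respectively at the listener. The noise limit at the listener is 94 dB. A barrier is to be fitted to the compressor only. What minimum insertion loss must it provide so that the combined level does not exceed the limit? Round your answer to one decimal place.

2.6 dB

Everything except the compressor sums to 10^(85/10) + 10^(75/10) = 3.479e+08 in linear terms, 85.41 dB.
The limit corresponds to 10^(94/10) = 2.512e+09; subtracting the fixed part leaves 2.164e+09 for the compressor, i.e. 93.35 dB.
So the compressor must be reduced from 96 to 93.35 dB: IL = 2.65 dB.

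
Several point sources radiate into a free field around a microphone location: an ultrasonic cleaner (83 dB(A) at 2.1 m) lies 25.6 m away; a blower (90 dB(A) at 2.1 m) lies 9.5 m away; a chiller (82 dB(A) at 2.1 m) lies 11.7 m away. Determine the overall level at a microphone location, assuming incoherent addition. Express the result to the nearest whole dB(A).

77 dB(A)

Apply inverse-square spreading to bring every level to the receiver, then sum 10^(L/10).
ultrasonic cleaner: 83 − 20·log₁₀(25.6/2.1) = 83 − 21.72 = 61.28 dB(A).
blower: 90 − 20·log₁₀(9.5/2.1) = 90 − 13.11 = 76.89 dB(A).
chiller: 82 − 20·log₁₀(11.7/2.1) = 82 − 14.92 = 67.08 dB(A).
Σ 10^(L/10) = 5.531e+07 → L_total = 10·log₁₀(5.531e+07) = 77.43 dB(A).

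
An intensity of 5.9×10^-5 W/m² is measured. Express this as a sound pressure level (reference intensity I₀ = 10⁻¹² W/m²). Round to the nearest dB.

78 dB

I/I₀ = 5.9×10^-5/10⁻¹² = 5.9×10^7, and L = 10·log₁₀(I/I₀).
L = 10·(0.7709 + 7) = 77.71 dB.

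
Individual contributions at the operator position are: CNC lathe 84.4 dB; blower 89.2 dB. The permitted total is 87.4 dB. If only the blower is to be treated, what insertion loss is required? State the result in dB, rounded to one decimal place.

4.8 dB

Everything except the blower sums to 10^(84.4/10) = 2.754e+08 in linear terms, 84.40 dB.
The limit corresponds to 10^(87.4/10) = 5.495e+08; subtracting the fixed part leaves 2.741e+08 for the blower, i.e. 84.38 dB.
Required insertion loss = 89.2 − 84.38 = 4.82 dB.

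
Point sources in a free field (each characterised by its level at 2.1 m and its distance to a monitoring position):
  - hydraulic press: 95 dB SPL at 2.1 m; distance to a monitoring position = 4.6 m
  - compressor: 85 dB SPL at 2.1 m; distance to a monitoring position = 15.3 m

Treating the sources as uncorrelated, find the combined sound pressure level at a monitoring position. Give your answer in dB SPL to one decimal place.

First find each source's level at the receiver (point-source: −20·log₁₀(r/r_ref)), then combine on an intensity basis.
hydraulic press: 95 − 20·log₁₀(4.6/2.1) = 95 − 6.81 = 88.19 dB SPL.
compressor: 85 − 20·log₁₀(15.3/2.1) = 85 − 17.25 = 67.75 dB SPL.
Σ 10^(L/10) = 6.650e+08 → L_total = 10·log₁₀(6.650e+08) = 88.23 dB SPL.

88.2 dB SPL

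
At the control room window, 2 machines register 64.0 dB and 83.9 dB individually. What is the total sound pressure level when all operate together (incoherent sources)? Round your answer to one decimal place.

For uncorrelated sources the intensities add, so convert each level to linear form, sum, and take 10·log₁₀ of the total.
Σ 10^(L/10) = 10^(64.0/10) + 10^(83.9/10) = 2.480e+08.
L_total = 10·log₁₀(2.480e+08) = 83.94 dB.

83.9 dB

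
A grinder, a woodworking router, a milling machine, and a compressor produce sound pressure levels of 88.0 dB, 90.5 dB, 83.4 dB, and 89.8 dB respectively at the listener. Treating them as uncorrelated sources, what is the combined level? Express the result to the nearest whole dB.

Incoherent sources combine by intensity addition: L_total = 10·log₁₀(Σ 10^(L_i/10)).
Σ 10^(L/10) = 10^(88.0/10) + 10^(90.5/10) + 10^(83.4/10) + 10^(89.8/10) = 2.927e+09.
L_total = 10·log₁₀(2.927e+09) = 94.66 dB.

95 dB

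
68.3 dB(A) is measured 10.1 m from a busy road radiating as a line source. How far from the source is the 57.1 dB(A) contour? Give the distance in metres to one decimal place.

The 11.2 dB drop corresponds to a distance ratio of 10^(11.2/10) for a line source.
r₂ = 10.1·10^((68.3−57.1)/10) = 10.1·10^(11.2/10) = 133.14 m.

133.1 m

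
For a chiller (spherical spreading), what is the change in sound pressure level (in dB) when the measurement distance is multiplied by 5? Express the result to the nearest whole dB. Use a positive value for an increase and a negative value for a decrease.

-14 dB

With spherical spreading the level changes by −20·log₁₀(r₂/r₁).
ΔL = −20·log₁₀(5) = -13.98 dB.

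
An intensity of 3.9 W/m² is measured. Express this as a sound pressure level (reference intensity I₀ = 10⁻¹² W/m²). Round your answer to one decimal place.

125.9 dB

L = 10·log₁₀(I/I₀) = 10·log₁₀(3.9/10⁻¹²) = 10·log₁₀(3.9×10^12).
L = 10·(0.5911 + 12) = 125.91 dB.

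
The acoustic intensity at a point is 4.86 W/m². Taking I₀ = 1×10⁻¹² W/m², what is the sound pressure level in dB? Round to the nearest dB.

I/I₀ = 4.86/10⁻¹² = 4.86×10^12, and L = 10·log₁₀(I/I₀).
L = 10·(0.6866 + 12) = 126.87 dB.

127 dB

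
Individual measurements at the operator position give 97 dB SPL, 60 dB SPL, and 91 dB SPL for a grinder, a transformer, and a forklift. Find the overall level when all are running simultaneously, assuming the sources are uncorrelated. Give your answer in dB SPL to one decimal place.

For uncorrelated sources the intensities add, so convert each level to linear form, sum, and take 10·log₁₀ of the total.
Σ 10^(L/10) = 10^(97/10) + 10^(60/10) + 10^(91/10) = 6.272e+09.
L_total = 10·log₁₀(6.272e+09) = 97.97 dB SPL.

98.0 dB SPL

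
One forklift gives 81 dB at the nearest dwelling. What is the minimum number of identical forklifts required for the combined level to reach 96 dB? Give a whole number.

The shortfall is 96 − 81 = 15.0 dB, and N units add 10·log₁₀ N, so need 10·log₁₀ N ≥ 15.0.
N ≥ 10^(15.0/10) = 31.623, so N = 32.

32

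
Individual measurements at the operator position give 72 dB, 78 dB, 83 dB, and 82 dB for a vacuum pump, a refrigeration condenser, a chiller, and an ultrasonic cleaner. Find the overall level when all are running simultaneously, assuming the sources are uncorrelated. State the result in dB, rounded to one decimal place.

86.4 dB

For uncorrelated sources the intensities add, so convert each level to linear form, sum, and take 10·log₁₀ of the total.
Σ 10^(L/10) = 10^(72/10) + 10^(78/10) + 10^(83/10) + 10^(82/10) = 4.370e+08.
L_total = 10·log₁₀(4.370e+08) = 86.40 dB.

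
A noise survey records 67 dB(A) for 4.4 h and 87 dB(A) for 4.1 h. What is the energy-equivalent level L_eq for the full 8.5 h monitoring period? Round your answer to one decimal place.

83.9 dB(A)

L_eq = 10·log₁₀[(1/T)·Σ tᵢ·10^(Lᵢ/10)] with T = 8.5 h.
Σ tᵢ·10^(Lᵢ/10) = 4.4·10^(67/10) + 4.1·10^(87/10) = 2.077e+09.
L_eq = 10·log₁₀(2.077e+09/8.5) = 83.88 dB(A).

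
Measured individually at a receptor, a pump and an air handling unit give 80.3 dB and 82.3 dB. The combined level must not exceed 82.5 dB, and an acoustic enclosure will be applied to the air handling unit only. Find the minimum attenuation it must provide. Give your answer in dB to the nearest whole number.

Everything except the air handling unit sums to 10^(80.3/10) = 1.072e+08 in linear terms, 80.30 dB.
The limit corresponds to 10^(82.5/10) = 1.778e+08; subtracting the fixed part leaves 7.068e+07 for the air handling unit, i.e. 78.49 dB.
Required insertion loss = 82.3 − 78.49 = 3.81 dB.

4 dB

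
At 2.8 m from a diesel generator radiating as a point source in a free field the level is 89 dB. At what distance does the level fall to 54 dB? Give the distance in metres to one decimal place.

For a point source L₁ − L₂ = 20·log₁₀(r₂/r₁), so r₂ = r₁·10^((L₁−L₂)/20).
r₂ = 2.8·10^((89−54)/20) = 2.8·10^(35.0/20) = 157.46 m.

157.5 m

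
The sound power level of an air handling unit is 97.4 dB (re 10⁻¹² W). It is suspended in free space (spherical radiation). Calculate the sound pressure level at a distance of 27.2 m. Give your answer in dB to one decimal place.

Free-field spherical radiation: L_p = L_w − 10·log₁₀(4π·r²), r = 27.2 m.
4π·r² = 9297 m², 10·log₁₀ of that is 39.683 dB.
L_p = 97.4 − 39.683 = 57.72 dB.

57.7 dB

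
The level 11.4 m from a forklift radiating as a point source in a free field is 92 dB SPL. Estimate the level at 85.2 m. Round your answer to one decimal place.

74.5 dB SPL

For a point source, L₂ = L₁ − 20·log₁₀(r₂/r₁).
L₂ = 92 − 20·log₁₀(85.2/11.4) = 92 − 17.471 = 74.53 dB SPL.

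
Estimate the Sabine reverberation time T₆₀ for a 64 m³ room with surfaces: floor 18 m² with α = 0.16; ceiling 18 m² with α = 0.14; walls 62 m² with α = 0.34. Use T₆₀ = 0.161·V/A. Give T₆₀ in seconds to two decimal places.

Total absorption A = 18·0.16 + 18·0.14 + 62·0.34 = 26.48 m² sabins.
T₆₀ = 0.161 × 64 / 26.48 = 0.389 s.

0.39 s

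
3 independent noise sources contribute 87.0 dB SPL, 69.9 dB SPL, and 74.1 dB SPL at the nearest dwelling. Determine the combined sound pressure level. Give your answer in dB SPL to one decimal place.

87.3 dB SPL

Incoherent sources combine by intensity addition: L_total = 10·log₁₀(Σ 10^(L_i/10)).
Σ 10^(L/10) = 10^(87.0/10) + 10^(69.9/10) + 10^(74.1/10) = 5.367e+08.
L_total = 10·log₁₀(5.367e+08) = 87.30 dB SPL.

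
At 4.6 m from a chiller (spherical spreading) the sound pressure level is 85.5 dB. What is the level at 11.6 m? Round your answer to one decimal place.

77.5 dB

Spherical spreading from a point source gives a 20·log₁₀(r₂/r₁) drop.
L₂ = 85.5 − 20·log₁₀(11.6/4.6) = 85.5 − 8.034 = 77.47 dB.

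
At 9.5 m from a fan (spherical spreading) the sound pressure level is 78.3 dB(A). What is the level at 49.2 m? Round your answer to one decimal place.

64.0 dB(A)

Point-source attenuation: ΔL = 20·log₁₀(r₂/r₁) = 20·log₁₀(49.2/9.5) = 14.285 dB.
L₂ = 78.3 − 20·log₁₀(49.2/9.5) = 78.3 − 14.285 = 64.02 dB(A).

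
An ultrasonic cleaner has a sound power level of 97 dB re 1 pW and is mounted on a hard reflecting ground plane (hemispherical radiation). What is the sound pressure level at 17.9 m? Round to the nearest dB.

Free-field hemispherical radiation: L_p = L_w − 10·log₁₀(2π·r²), r = 17.9 m.
2π·r² = 2013 m², 10·log₁₀ of that is 33.039 dB.
L_p = 97 − 33.039 = 63.96 dB.

64 dB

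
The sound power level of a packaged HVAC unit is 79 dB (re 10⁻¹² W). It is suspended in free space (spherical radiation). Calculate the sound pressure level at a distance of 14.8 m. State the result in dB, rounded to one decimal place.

L_p = L_w − 10·log₁₀(4π·r²) with r = 14.8 m.
4π·r² = 2753 m², 10·log₁₀ of that is 34.397 dB.
L_p = 79 − 34.397 = 44.60 dB.

44.6 dB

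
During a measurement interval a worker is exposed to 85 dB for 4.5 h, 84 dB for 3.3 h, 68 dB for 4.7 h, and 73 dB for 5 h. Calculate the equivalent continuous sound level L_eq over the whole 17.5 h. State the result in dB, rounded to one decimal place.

81.3 dB

L_eq = 10·log₁₀[(1/T)·Σ tᵢ·10^(Lᵢ/10)] with T = 17.5 h.
Σ tᵢ·10^(Lᵢ/10) = 4.5·10^(85/10) + 3.3·10^(84/10) + 4.7·10^(68/10) + 5·10^(73/10) = 2.381e+09.
L_eq = 10·log₁₀(2.381e+09/17.5) = 81.34 dB.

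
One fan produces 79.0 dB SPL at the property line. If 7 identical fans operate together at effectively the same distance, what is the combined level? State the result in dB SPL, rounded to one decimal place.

87.5 dB SPL

With 7 equal, uncorrelated contributions the intensity is 7× that of one unit, giving a rise of 10·log₁₀ 7.
L_total = 79.0 + 10·log₁₀(7) = 79.0 + 8.451 = 87.45 dB SPL.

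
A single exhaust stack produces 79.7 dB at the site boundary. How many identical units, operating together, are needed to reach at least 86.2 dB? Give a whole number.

5

Need L₁ + 10·log₁₀ N ≥ 86.2, i.e. log₁₀ N ≥ 0.65.
N ≥ 10^(6.5/10) = 4.467, so N = 5.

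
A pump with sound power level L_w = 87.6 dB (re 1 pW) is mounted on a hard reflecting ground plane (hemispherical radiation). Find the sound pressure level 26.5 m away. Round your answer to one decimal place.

51.2 dB

Free-field hemispherical radiation: L_p = L_w − 10·log₁₀(2π·r²), r = 26.5 m.
2π·r² = 4412 m², 10·log₁₀ of that is 36.447 dB.
L_p = 87.6 − 36.447 = 51.15 dB.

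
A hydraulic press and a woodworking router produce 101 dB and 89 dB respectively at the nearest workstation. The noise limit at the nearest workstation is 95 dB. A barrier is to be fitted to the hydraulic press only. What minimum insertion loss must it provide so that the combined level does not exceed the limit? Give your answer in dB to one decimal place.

7.3 dB

Fixed contribution from the other source: Σ 10^(L/10) = 10^(89/10) = 7.943e+08 (89.00 dB).
To meet 95 dB overall, the treated hydraulic press may contribute at most 10^(95/10) − 7.943e+08 = 2.368e+09, i.e. 93.74 dB.
Required insertion loss = 101 − 93.74 = 7.26 dB.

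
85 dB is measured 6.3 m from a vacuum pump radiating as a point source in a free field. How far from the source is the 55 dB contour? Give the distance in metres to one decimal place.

199.2 m

For a point source L₁ − L₂ = 20·log₁₀(r₂/r₁), so r₂ = r₁·10^((L₁−L₂)/20).
r₂ = 6.3·10^((85−55)/20) = 6.3·10^(30.0/20) = 199.22 m.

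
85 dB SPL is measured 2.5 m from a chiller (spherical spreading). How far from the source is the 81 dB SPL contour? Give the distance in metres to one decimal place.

The 4.0 dB drop corresponds to a distance ratio of 10^(4.0/20) for a point source.
r₂ = 2.5·10^((85−81)/20) = 2.5·10^(4.0/20) = 3.96 m.

4.0 m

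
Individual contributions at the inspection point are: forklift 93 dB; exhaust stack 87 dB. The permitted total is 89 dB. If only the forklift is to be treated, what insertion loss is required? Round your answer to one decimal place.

8.3 dB

Everything except the forklift sums to 10^(87/10) = 5.012e+08 in linear terms, 87.00 dB.
The limit corresponds to 10^(89/10) = 7.943e+08; subtracting the fixed part leaves 2.931e+08 for the forklift, i.e. 84.67 dB.
Required insertion loss = 93 − 84.67 = 8.33 dB.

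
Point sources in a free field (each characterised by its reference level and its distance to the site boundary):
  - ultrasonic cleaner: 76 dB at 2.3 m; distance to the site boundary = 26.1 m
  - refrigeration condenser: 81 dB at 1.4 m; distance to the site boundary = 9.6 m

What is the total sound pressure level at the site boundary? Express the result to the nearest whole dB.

65 dB

Apply inverse-square spreading to bring every level to the receiver, then sum 10^(L/10).
ultrasonic cleaner: 76 − 20·log₁₀(26.1/2.3) = 76 − 21.10 = 54.90 dB.
refrigeration condenser: 81 − 20·log₁₀(9.6/1.4) = 81 − 16.72 = 64.28 dB.
Σ 10^(L/10) = 2.987e+06 → L_total = 10·log₁₀(2.987e+06) = 64.75 dB.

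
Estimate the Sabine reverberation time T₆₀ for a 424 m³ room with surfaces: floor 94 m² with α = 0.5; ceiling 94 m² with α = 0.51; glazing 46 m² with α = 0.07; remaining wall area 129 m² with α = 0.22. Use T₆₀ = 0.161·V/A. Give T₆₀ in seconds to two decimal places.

A = Σ Sᵢαᵢ = 94·0.5 + 94·0.51 + 46·0.07 + 129·0.22 = 126.54 m².
T₆₀ = 0.161 × 424 / 126.54 = 0.539 s.

0.54 s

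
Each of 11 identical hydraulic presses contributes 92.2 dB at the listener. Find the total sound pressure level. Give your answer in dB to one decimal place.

N identical incoherent sources raise the level by 10·log₁₀ N.
L_total = 92.2 + 10·log₁₀(11) = 92.2 + 10.414 = 102.61 dB.

102.6 dB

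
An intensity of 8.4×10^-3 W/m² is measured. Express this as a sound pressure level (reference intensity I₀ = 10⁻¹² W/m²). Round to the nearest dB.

99 dB

Dividing by I₀ shifts the exponent by 12: I/I₀ = 8.4×10^9.
L = 10·(0.9243 + 9) = 99.24 dB.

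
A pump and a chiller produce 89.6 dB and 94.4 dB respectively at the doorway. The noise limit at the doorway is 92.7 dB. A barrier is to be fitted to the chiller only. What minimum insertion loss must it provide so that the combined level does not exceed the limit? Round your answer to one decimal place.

4.6 dB

The untreated sources together contribute 10^(89.6/10) = 9.120e+08, i.e. 89.60 dB.
The limit corresponds to 10^(92.7/10) = 1.862e+09; subtracting the fixed part leaves 9.501e+08 for the chiller, i.e. 89.78 dB.
So the chiller must be reduced from 94.4 to 89.78 dB: IL = 4.62 dB.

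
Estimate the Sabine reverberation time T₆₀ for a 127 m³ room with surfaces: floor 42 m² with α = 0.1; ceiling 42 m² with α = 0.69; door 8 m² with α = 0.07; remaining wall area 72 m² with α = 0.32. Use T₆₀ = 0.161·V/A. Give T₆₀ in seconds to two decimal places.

A = Σ Sᵢαᵢ = 42·0.1 + 42·0.69 + 8·0.07 + 72·0.32 = 56.78 m².
T₆₀ = 0.161 × 127 / 56.78 = 0.360 s.

0.36 s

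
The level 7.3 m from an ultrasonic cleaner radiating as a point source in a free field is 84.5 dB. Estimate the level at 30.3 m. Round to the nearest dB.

Point-source attenuation: ΔL = 20·log₁₀(r₂/r₁) = 20·log₁₀(30.3/7.3) = 12.362 dB.
L₂ = 84.5 − 20·log₁₀(30.3/7.3) = 84.5 − 12.362 = 72.14 dB.

72 dB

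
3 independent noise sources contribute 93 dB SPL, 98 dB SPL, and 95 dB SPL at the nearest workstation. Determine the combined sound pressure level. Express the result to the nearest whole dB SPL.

For uncorrelated sources the intensities add, so convert each level to linear form, sum, and take 10·log₁₀ of the total.
Σ 10^(L/10) = 10^(93/10) + 10^(98/10) + 10^(95/10) = 1.147e+10.
L_total = 10·log₁₀(1.147e+10) = 100.59 dB SPL.

101 dB SPL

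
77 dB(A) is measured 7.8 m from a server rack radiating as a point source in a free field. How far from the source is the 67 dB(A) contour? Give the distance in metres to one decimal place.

24.7 m

The 10.0 dB drop corresponds to a distance ratio of 10^(10.0/20) for a point source.
r₂ = 7.8·10^((77−67)/20) = 7.8·10^(10.0/20) = 24.67 m.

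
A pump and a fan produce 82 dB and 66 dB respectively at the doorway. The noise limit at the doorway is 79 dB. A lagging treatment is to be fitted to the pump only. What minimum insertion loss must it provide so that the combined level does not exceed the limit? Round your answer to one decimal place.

The untreated sources together contribute 10^(66/10) = 3.981e+06, i.e. 66.00 dB.
The limit corresponds to 10^(79/10) = 7.943e+07; subtracting the fixed part leaves 7.545e+07 for the pump, i.e. 78.78 dB.
Required insertion loss = 82 − 78.78 = 3.22 dB.

3.2 dB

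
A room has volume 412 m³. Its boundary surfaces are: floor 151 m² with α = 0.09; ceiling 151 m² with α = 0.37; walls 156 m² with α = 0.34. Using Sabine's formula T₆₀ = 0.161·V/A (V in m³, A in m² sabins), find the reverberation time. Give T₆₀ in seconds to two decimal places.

A = Σ Sᵢαᵢ = 151·0.09 + 151·0.37 + 156·0.34 = 122.50 m².
T₆₀ = 0.161·V/A = 0.161·412/122.50 = 0.541 s.

0.54 s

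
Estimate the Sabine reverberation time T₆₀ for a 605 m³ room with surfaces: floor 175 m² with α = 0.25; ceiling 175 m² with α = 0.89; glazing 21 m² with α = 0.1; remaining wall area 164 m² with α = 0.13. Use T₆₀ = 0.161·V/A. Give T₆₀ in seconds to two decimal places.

Total absorption A = 175·0.25 + 175·0.89 + 21·0.1 + 164·0.13 = 222.92 m² sabins.
T₆₀ = 0.161·V/A = 0.161·605/222.92 = 0.437 s.

0.44 s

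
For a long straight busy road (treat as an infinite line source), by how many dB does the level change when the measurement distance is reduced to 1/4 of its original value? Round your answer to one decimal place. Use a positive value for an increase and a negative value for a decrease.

+6.0 dB

With cylindrical spreading the level changes by −10·log₁₀(r₂/r₁).
ΔL = −10·log₁₀(0.25) = +6.02 dB.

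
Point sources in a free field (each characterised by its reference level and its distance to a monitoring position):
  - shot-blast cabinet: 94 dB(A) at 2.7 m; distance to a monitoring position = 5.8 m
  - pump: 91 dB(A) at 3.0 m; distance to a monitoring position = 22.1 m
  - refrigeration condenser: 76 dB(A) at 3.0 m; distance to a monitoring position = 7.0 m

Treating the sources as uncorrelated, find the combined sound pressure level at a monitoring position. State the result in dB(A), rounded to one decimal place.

Propagate each source to the receiver with L = L_ref − 20·log₁₀(r/r_ref), then add intensities.
shot-blast cabinet: 94 − 20·log₁₀(5.8/2.7) = 94 − 6.64 = 87.36 dB(A).
pump: 91 − 20·log₁₀(22.1/3.0) = 91 − 17.35 = 73.65 dB(A).
refrigeration condenser: 76 − 20·log₁₀(7.0/3.0) = 76 − 7.36 = 68.64 dB(A).
Σ 10^(L/10) = 5.749e+08 → L_total = 10·log₁₀(5.749e+08) = 87.60 dB(A).

87.6 dB(A)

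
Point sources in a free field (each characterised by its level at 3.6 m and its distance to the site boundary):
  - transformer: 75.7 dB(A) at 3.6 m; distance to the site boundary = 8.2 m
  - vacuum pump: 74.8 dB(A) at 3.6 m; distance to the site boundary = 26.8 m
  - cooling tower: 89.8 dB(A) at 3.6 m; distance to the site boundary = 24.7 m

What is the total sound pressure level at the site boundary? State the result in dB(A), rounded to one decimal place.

74.5 dB(A)

Propagate each source to the receiver with L = L_ref − 20·log₁₀(r/r_ref), then add intensities.
transformer: 75.7 − 20·log₁₀(8.2/3.6) = 75.7 − 7.15 = 68.55 dB(A).
vacuum pump: 74.8 − 20·log₁₀(26.8/3.6) = 74.8 − 17.44 = 57.36 dB(A).
cooling tower: 89.8 − 20·log₁₀(24.7/3.6) = 89.8 − 16.73 = 73.07 dB(A).
Σ 10^(L/10) = 2.799e+07 → L_total = 10·log₁₀(2.799e+07) = 74.47 dB(A).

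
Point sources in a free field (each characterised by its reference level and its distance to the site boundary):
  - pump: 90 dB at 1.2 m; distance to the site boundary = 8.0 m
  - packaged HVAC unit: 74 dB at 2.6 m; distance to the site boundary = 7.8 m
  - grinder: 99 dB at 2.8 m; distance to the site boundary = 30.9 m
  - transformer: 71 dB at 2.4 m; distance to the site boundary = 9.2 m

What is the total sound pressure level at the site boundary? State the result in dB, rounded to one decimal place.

79.6 dB

Propagate each source to the receiver with L = L_ref − 20·log₁₀(r/r_ref), then add intensities.
pump: 90 − 20·log₁₀(8.0/1.2) = 90 − 16.48 = 73.52 dB.
packaged HVAC unit: 74 − 20·log₁₀(7.8/2.6) = 74 − 9.54 = 64.46 dB.
grinder: 99 − 20·log₁₀(30.9/2.8) = 99 − 20.86 = 78.14 dB.
transformer: 71 − 20·log₁₀(9.2/2.4) = 71 − 11.67 = 59.33 dB.
Σ 10^(L/10) = 9.137e+07 → L_total = 10·log₁₀(9.137e+07) = 79.61 dB.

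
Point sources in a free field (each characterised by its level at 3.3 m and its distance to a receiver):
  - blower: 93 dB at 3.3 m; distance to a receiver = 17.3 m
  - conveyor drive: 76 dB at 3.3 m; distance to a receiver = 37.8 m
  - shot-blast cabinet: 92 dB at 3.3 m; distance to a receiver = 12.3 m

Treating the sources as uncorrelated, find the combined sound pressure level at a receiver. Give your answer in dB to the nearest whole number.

83 dB

Apply inverse-square spreading to bring every level to the receiver, then sum 10^(L/10).
blower: 93 − 20·log₁₀(17.3/3.3) = 93 − 14.39 = 78.61 dB.
conveyor drive: 76 − 20·log₁₀(37.8/3.3) = 76 − 21.18 = 54.82 dB.
shot-blast cabinet: 92 − 20·log₁₀(12.3/3.3) = 92 − 11.43 = 80.57 dB.
Σ 10^(L/10) = 1.870e+08 → L_total = 10·log₁₀(1.870e+08) = 82.72 dB.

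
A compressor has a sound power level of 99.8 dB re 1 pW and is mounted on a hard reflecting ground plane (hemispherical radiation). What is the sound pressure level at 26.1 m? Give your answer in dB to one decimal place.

63.5 dB

The power spreads over a hemisphere of area 2π·r², so L_p = L_w − 10·log₁₀(2π·r²).
2π·r² = 4280 m², 10·log₁₀ of that is 36.315 dB.
L_p = 99.8 − 36.315 = 63.49 dB.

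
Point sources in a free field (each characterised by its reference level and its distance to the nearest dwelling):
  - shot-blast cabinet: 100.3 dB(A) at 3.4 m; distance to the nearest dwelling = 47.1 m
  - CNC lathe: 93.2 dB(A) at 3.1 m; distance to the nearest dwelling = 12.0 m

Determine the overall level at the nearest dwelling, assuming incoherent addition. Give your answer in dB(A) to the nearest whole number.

Apply inverse-square spreading to bring every level to the receiver, then sum 10^(L/10).
shot-blast cabinet: 100.3 − 20·log₁₀(47.1/3.4) = 100.3 − 22.83 = 77.47 dB(A).
CNC lathe: 93.2 − 20·log₁₀(12.0/3.1) = 93.2 − 11.76 = 81.44 dB(A).
Σ 10^(L/10) = 1.953e+08 → L_total = 10·log₁₀(1.953e+08) = 82.91 dB(A).

83 dB(A)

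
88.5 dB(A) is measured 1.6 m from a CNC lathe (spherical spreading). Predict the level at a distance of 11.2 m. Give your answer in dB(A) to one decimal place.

71.6 dB(A)

Point-source attenuation: ΔL = 20·log₁₀(r₂/r₁) = 20·log₁₀(11.2/1.6) = 16.902 dB.
L₂ = 88.5 − 20·log₁₀(11.2/1.6) = 88.5 − 16.902 = 71.60 dB(A).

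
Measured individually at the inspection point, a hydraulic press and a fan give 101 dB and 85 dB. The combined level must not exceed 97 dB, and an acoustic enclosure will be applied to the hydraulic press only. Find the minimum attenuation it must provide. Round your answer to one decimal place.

Fixed contribution from the other source: Σ 10^(L/10) = 10^(85/10) = 3.162e+08 (85.00 dB).
To meet 97 dB overall, the treated hydraulic press may contribute at most 10^(97/10) − 3.162e+08 = 4.696e+09, i.e. 96.72 dB.
So the hydraulic press must be reduced from 101 to 96.72 dB: IL = 4.28 dB.

4.3 dB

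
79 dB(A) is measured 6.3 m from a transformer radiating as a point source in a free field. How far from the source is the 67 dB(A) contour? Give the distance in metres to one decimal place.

For a point source L₁ − L₂ = 20·log₁₀(r₂/r₁), so r₂ = r₁·10^((L₁−L₂)/20).
r₂ = 6.3·10^((79−67)/20) = 6.3·10^(12.0/20) = 25.08 m.

25.1 m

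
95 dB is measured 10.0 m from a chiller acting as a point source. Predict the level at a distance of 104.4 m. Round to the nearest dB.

Spherical spreading from a point source gives a 20·log₁₀(r₂/r₁) drop.
L₂ = 95 − 20·log₁₀(104.4/10.0) = 95 − 20.374 = 74.63 dB.

75 dB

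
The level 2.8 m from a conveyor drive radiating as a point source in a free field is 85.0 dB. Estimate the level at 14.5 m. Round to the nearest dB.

71 dB

Spherical spreading from a point source gives a 20·log₁₀(r₂/r₁) drop.
L₂ = 85.0 − 20·log₁₀(14.5/2.8) = 85.0 − 14.284 = 70.72 dB.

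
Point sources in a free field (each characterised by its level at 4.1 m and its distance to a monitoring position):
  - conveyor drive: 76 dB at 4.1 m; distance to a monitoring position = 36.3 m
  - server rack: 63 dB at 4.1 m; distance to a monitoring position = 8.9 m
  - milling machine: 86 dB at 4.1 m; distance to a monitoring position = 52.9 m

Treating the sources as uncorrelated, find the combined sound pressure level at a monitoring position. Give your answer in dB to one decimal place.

65.2 dB

First find each source's level at the receiver (point-source: −20·log₁₀(r/r_ref)), then combine on an intensity basis.
conveyor drive: 76 − 20·log₁₀(36.3/4.1) = 76 − 18.94 = 57.06 dB.
server rack: 63 − 20·log₁₀(8.9/4.1) = 63 − 6.73 = 56.27 dB.
milling machine: 86 − 20·log₁₀(52.9/4.1) = 86 − 22.21 = 63.79 dB.
Σ 10^(L/10) = 3.323e+06 → L_total = 10·log₁₀(3.323e+06) = 65.21 dB.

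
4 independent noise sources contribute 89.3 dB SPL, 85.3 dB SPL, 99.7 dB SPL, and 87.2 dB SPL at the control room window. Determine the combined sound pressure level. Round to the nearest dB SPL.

Incoherent sources combine by intensity addition: L_total = 10·log₁₀(Σ 10^(L_i/10)).
Σ 10^(L/10) = 10^(89.3/10) + 10^(85.3/10) + 10^(99.7/10) + 10^(87.2/10) = 1.105e+10.
L_total = 10·log₁₀(1.105e+10) = 100.43 dB SPL.

100 dB SPL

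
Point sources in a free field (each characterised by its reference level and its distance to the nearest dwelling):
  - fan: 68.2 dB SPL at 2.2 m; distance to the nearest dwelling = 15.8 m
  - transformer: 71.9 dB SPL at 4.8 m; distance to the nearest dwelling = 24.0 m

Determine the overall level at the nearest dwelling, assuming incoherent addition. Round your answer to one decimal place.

First find each source's level at the receiver (point-source: −20·log₁₀(r/r_ref)), then combine on an intensity basis.
fan: 68.2 − 20·log₁₀(15.8/2.2) = 68.2 − 17.12 = 51.08 dB SPL.
transformer: 71.9 − 20·log₁₀(24.0/4.8) = 71.9 − 13.98 = 57.92 dB SPL.
Σ 10^(L/10) = 7.476e+05 → L_total = 10·log₁₀(7.476e+05) = 58.74 dB SPL.

58.7 dB SPL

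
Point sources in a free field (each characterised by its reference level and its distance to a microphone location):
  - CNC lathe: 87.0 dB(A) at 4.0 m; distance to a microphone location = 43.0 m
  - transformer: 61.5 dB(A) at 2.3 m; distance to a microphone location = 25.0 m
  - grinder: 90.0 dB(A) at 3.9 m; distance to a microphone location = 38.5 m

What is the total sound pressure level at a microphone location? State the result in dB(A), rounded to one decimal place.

Apply inverse-square spreading to bring every level to the receiver, then sum 10^(L/10).
CNC lathe: 87.0 − 20·log₁₀(43.0/4.0) = 87.0 − 20.63 = 66.37 dB(A).
transformer: 61.5 − 20·log₁₀(25.0/2.3) = 61.5 − 20.72 = 40.78 dB(A).
grinder: 90.0 − 20·log₁₀(38.5/3.9) = 90.0 − 19.89 = 70.11 dB(A).
Σ 10^(L/10) = 1.461e+07 → L_total = 10·log₁₀(1.461e+07) = 71.65 dB(A).

71.6 dB(A)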